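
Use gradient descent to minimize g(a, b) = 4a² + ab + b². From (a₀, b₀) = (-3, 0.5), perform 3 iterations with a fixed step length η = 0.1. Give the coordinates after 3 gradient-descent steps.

(-0.1025, 0.52)

∇g = (8a + b, a + 2b)
(a₁, b₁) = (-3, 0.5) − 0.1·(-23.5, -2) = (-0.65, 0.7)
(a₂, b₂) = (-0.65, 0.7) − 0.1·(-4.5, 0.75) = (-0.2, 0.625)
(a₃, b₃) = (-0.2, 0.625) − 0.1·(-0.975, 1.05) = (-0.1025, 0.52)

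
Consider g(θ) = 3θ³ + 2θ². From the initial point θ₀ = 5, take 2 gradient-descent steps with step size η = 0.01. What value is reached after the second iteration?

1.862775

g′(θ) = 9θ² + 4θ
Step 1: g′(5) = 245; θ₁ = 5 − 0.01·245 = 2.55
Step 2: g′(2.55) = 68.7225; θ₂ = 2.55 − 0.01·68.7225 = 1.862775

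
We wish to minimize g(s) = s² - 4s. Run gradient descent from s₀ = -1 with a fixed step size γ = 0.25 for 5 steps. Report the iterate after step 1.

g′(s) = 2s - 4
s₁ = -1 − 0.25·(-6) = 0.5

0.5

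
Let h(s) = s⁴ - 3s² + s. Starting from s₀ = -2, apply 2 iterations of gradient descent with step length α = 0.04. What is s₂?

-1.27254016

h′(s) = 4s³ - 6s + 1
Step 1: h′(-2) = -19; s₁ = -2 − 0.04·(-19) = -1.24
Step 2: h′(-1.24) = 0.813504; s₂ = -1.24 − 0.04·0.813504 = -1.27254016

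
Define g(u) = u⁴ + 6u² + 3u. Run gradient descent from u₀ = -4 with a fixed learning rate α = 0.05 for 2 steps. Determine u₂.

g′(u) = 4u³ + 12u + 3
Step 1: g′(-4) = -301; u₁ = -4 − 0.05·(-301) = 11.05
Step 2: g′(11.05) = 5532.5305; u₂ = 11.05 − 0.05·5532.5305 = -265.576525

-265.576525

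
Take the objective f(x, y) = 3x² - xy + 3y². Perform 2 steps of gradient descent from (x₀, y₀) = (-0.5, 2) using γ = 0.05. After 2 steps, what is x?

-0.10625

∇f = (6x - y, -x + 6y)
Step 1: at (-0.5, 2), ∇f = (-5, 12.5) → (-0.5, 2) − 0.05·(-5, 12.5) = (-0.25, 1.375)
Step 2: at (-0.25, 1.375), ∇f = (-2.875, 8.5) → (-0.25, 1.375) − 0.05·(-2.875, 8.5) = (-0.10625, 0.95)
x = -0.10625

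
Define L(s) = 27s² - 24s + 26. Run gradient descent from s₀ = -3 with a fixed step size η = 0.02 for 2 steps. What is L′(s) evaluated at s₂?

L′(s) = 54s - 24
s₁ = -3 − 0.02·(-186) = 0.72
s₂ = 0.72 − 0.02·14.88 = 0.4224
L′(s) at (0.4224) = -1.1904

-1.1904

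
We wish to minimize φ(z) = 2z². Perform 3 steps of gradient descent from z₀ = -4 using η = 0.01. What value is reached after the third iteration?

φ′(z) = 4z
Step 1: φ′(-4) = -16; z₁ = -4 − 0.01·(-16) = -3.84
Step 2: φ′(-3.84) = -15.36; z₂ = -3.84 − 0.01·(-15.36) = -3.6864
Step 3: φ′(-3.6864) = -14.7456; z₃ = -3.6864 − 0.01·(-14.7456) = -3.538944

-3.538944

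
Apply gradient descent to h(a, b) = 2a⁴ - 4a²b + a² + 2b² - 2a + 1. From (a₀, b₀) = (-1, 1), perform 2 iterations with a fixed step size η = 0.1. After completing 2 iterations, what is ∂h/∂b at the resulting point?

∇h = (8a³ - 8ab + 2a - 2, -4a² + 4b)
Step 1: at (-1, 1), ∇h = (-4, 0) → (-1, 1) − 0.1·(-4, 0) = (-0.6, 1)
Step 2: at (-0.6, 1), ∇h = (-0.128, 2.56) → (-0.6, 1) − 0.1·(-0.128, 2.56) = (-0.5872, 0.744)
∂h/∂b at (-0.5872, 0.744) = 1.59678464

1.59678464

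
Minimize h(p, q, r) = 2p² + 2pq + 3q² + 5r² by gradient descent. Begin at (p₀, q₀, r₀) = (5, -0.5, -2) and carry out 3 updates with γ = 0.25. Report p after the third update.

∇h = (4p + 2q, 2p + 6q, 10r)
(p₁, q₁, r₁) = (5, -0.5, -2) − 0.25·(19, 7, -20) = (0.25, -2.25, 3)
(p₂, q₂, r₂) = (0.25, -2.25, 3) − 0.25·(-3.5, -13, 30) = (1.125, 1, -4.5)
(p₃, q₃, r₃) = (1.125, 1, -4.5) − 0.25·(6.5, 8.25, -45) = (-0.5, -1.0625, 6.75)
p = -0.5

-0.5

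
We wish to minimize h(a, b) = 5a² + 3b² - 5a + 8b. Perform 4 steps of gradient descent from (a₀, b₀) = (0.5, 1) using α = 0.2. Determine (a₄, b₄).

∇h = (10a - 5, 6b + 8)
(a₁, b₁) = (0.5, 1) − 0.2·(0, 14) = (0.5, -1.8)
(a₂, b₂) = (0.5, -1.8) − 0.2·(0, -2.8) = (0.5, -1.24)
(a₃, b₃) = (0.5, -1.24) − 0.2·(0, 0.56) = (0.5, -1.352)
(a₄, b₄) = (0.5, -1.352) − 0.2·(0, -0.112) = (0.5, -1.3296)

(0.5, -1.3296)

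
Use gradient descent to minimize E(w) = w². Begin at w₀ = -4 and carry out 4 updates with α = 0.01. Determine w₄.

-3.68947264

E′(w) = 2w
w₁ = -4 − 0.01·(-8) = -3.92
w₂ = -3.92 − 0.01·(-7.84) = -3.8416
w₃ = -3.8416 − 0.01·(-7.6832) = -3.764768
w₄ = -3.764768 − 0.01·(-7.529536) = -3.68947264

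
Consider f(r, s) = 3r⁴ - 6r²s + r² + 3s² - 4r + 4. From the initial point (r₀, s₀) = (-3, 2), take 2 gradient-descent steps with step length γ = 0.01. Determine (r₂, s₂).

(-0.43616736, 2.283464)

∇f = (12r³ - 12rs + 2r - 4, -6r² + 6s)
Step 1: at (-3, 2), ∇f = (-262, -42) → (-3, 2) − 0.01·(-262, -42) = (-0.38, 2.42)
Step 2: at (-0.38, 2.42), ∇f = (5.616736, 13.6536) → (-0.38, 2.42) − 0.01·(5.616736, 13.6536) = (-0.43616736, 2.283464)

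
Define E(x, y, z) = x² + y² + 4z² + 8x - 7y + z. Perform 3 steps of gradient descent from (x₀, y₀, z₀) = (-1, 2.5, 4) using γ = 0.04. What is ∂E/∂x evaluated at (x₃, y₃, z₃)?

4.672128

∇E = (2x + 8, 2y - 7, 8z + 1)
Step 1: at (-1, 2.5, 4), ∇E = (6, -2, 33) → (-1, 2.5, 4) − 0.04·(6, -2, 33) = (-1.24, 2.58, 2.68)
Step 2: at (-1.24, 2.58, 2.68), ∇E = (5.52, -1.84, 22.44) → (-1.24, 2.58, 2.68) − 0.04·(5.52, -1.84, 22.44) = (-1.4608, 2.6536, 1.7824)
Step 3: at (-1.4608, 2.6536, 1.7824), ∇E = (5.0784, -1.6928, 15.2592) → (-1.4608, 2.6536, 1.7824) − 0.04·(5.0784, -1.6928, 15.2592) = (-1.663936, 2.721312, 1.172032)
∂E/∂x at (-1.663936, 2.721312, 1.172032) = 4.672128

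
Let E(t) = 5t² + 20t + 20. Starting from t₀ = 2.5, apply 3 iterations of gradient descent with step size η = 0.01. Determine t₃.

E′(t) = 10t + 20
t₁ = 2.5 − 0.01·45 = 2.05
t₂ = 2.05 − 0.01·40.5 = 1.645
t₃ = 1.645 − 0.01·36.45 = 1.2805

1.2805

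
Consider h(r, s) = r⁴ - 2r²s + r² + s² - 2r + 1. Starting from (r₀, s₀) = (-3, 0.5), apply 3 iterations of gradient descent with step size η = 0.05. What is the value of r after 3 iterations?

-0.0266

∇h = (4r³ - 4rs + 2r - 2, -2r² + 2s)
Step 1: at (-3, 0.5), ∇h = (-110, -17) → (-3, 0.5) − 0.05·(-110, -17) = (2.5, 1.35)
Step 2: at (2.5, 1.35), ∇h = (52, -9.8) → (2.5, 1.35) − 0.05·(52, -9.8) = (-0.1, 1.84)
Step 3: at (-0.1, 1.84), ∇h = (-1.468, 3.66) → (-0.1, 1.84) − 0.05·(-1.468, 3.66) = (-0.0266, 1.657)
r = -0.0266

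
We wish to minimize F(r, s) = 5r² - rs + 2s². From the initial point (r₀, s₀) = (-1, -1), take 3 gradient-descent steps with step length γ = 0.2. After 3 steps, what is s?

∇F = (10r - s, -r + 4s)
Step 1: at (-1, -1), ∇F = (-9, -3) → (-1, -1) − 0.2·(-9, -3) = (0.8, -0.4)
Step 2: at (0.8, -0.4), ∇F = (8.4, -2.4) → (0.8, -0.4) − 0.2·(8.4, -2.4) = (-0.88, 0.08)
Step 3: at (-0.88, 0.08), ∇F = (-8.88, 1.2) → (-0.88, 0.08) − 0.2·(-8.88, 1.2) = (0.896, -0.16)
s = -0.16

-0.16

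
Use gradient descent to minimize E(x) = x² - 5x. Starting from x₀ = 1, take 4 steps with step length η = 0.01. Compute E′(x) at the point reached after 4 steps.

E′(x) = 2x - 5
x₁ = 1 − 0.01·(-3) = 1.03
x₂ = 1.03 − 0.01·(-2.94) = 1.0594
x₃ = 1.0594 − 0.01·(-2.8812) = 1.088212
x₄ = 1.088212 − 0.01·(-2.823576) = 1.11644776
E′(x) at (1.11644776) = -2.76710448

-2.76710448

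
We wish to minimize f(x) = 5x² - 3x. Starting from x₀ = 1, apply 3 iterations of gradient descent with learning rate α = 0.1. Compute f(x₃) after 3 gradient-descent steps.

f′(x) = 10x - 3
Step 1: f′(1) = 7; x₁ = 1 − 0.1·7 = 0.3
Step 2: f′(0.3) = 0; x₂ = 0.3 − 0.1·0 = 0.3
Step 3: f′(0.3) = 0; x₃ = 0.3 − 0.1·0 = 0.3
f(0.3) = -0.45

-0.45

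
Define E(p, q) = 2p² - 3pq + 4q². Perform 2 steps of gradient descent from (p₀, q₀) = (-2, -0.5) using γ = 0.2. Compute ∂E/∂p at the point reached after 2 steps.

-3.08

∇E = (4p - 3q, -3p + 8q)
(p₁, q₁) = (-2, -0.5) − 0.2·(-6.5, 2) = (-0.7, -0.9)
(p₂, q₂) = (-0.7, -0.9) − 0.2·(-0.1, -5.1) = (-0.68, 0.12)
∂E/∂p at (-0.68, 0.12) = -3.08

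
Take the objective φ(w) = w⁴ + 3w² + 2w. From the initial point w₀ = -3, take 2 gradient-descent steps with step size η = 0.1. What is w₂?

-328.6736

φ′(w) = 4w³ + 6w + 2
w₁ = -3 − 0.1·(-124) = 9.4
w₂ = 9.4 − 0.1·3380.736 = -328.6736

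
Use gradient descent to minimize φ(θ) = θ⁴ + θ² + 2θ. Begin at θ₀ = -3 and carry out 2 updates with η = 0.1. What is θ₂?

-214.1872

φ′(θ) = 4θ³ + 2θ + 2
Step 1: φ′(-3) = -112; θ₁ = -3 − 0.1·(-112) = 8.2
Step 2: φ′(8.2) = 2223.872; θ₂ = 8.2 − 0.1·2223.872 = -214.1872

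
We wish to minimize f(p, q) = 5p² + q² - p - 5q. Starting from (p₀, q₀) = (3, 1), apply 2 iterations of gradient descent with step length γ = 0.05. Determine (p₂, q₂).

∇f = (10p - 1, 2q - 5)
Step 1: at (3, 1), ∇f = (29, -3) → (3, 1) − 0.05·(29, -3) = (1.55, 1.15)
Step 2: at (1.55, 1.15), ∇f = (14.5, -2.7) → (1.55, 1.15) − 0.05·(14.5, -2.7) = (0.825, 1.285)

(0.825, 1.285)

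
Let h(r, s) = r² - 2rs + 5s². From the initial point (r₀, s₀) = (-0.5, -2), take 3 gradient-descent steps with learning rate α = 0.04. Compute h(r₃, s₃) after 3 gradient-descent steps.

∇h = (2r - 2s, -2r + 10s)
Step 1: at (-0.5, -2), ∇h = (3, -19) → (-0.5, -2) − 0.04·(3, -19) = (-0.62, -1.24)
Step 2: at (-0.62, -1.24), ∇h = (1.24, -11.16) → (-0.62, -1.24) − 0.04·(1.24, -11.16) = (-0.6696, -0.7936)
Step 3: at (-0.6696, -0.7936), ∇h = (0.248, -6.5968) → (-0.6696, -0.7936) − 0.04·(0.248, -6.5968) = (-0.67952, -0.529728)
h(-0.67952, -0.529728) = 1.1448846592

1.1448846592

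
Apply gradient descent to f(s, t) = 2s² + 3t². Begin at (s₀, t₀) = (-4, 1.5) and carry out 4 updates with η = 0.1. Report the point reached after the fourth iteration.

∇f = (4s, 6t)
Step 1: at (-4, 1.5), ∇f = (-16, 9) → (-4, 1.5) − 0.1·(-16, 9) = (-2.4, 0.6)
Step 2: at (-2.4, 0.6), ∇f = (-9.6, 3.6) → (-2.4, 0.6) − 0.1·(-9.6, 3.6) = (-1.44, 0.24)
Step 3: at (-1.44, 0.24), ∇f = (-5.76, 1.44) → (-1.44, 0.24) − 0.1·(-5.76, 1.44) = (-0.864, 0.096)
Step 4: at (-0.864, 0.096), ∇f = (-3.456, 0.576) → (-0.864, 0.096) − 0.1·(-3.456, 0.576) = (-0.5184, 0.0384)

(-0.5184, 0.0384)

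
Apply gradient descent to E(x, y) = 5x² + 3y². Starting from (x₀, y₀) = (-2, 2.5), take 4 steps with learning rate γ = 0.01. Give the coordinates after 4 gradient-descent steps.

(-1.3122, 1.9518724)

∇E = (10x, 6y)
Step 1: at (-2, 2.5), ∇E = (-20, 15) → (-2, 2.5) − 0.01·(-20, 15) = (-1.8, 2.35)
Step 2: at (-1.8, 2.35), ∇E = (-18, 14.1) → (-1.8, 2.35) − 0.01·(-18, 14.1) = (-1.62, 2.209)
Step 3: at (-1.62, 2.209), ∇E = (-16.2, 13.254) → (-1.62, 2.209) − 0.01·(-16.2, 13.254) = (-1.458, 2.07646)
Step 4: at (-1.458, 2.07646), ∇E = (-14.58, 12.45876) → (-1.458, 2.07646) − 0.01·(-14.58, 12.45876) = (-1.3122, 1.9518724)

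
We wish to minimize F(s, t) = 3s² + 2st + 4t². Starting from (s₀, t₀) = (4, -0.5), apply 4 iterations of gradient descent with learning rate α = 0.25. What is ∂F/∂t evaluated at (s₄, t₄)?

38.6875

∇F = (6s + 2t, 2s + 8t)
Step 1: at (4, -0.5), ∇F = (23, 4) → (4, -0.5) − 0.25·(23, 4) = (-1.75, -1.5)
Step 2: at (-1.75, -1.5), ∇F = (-13.5, -15.5) → (-1.75, -1.5) − 0.25·(-13.5, -15.5) = (1.625, 2.375)
Step 3: at (1.625, 2.375), ∇F = (14.5, 22.25) → (1.625, 2.375) − 0.25·(14.5, 22.25) = (-2, -3.1875)
Step 4: at (-2, -3.1875), ∇F = (-18.375, -29.5) → (-2, -3.1875) − 0.25·(-18.375, -29.5) = (2.59375, 4.1875)
∂F/∂t at (2.59375, 4.1875) = 38.6875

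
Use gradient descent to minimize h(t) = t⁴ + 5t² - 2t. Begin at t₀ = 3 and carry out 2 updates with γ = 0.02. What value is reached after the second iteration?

0.26224384

h′(t) = 4t³ + 10t - 2
t₁ = 3 − 0.02·136 = 0.28
t₂ = 0.28 − 0.02·0.887808 = 0.26224384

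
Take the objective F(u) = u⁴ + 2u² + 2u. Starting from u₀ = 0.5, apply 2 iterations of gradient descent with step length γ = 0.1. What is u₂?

F′(u) = 4u³ + 4u + 2
u₁ = 0.5 − 0.1·4.5 = 0.05
u₂ = 0.05 − 0.1·2.2005 = -0.17005

-0.17005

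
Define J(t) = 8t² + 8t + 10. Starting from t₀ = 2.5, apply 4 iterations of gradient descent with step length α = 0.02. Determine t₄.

0.14144128

J′(t) = 16t + 8
Step 1: J′(2.5) = 48; t₁ = 2.5 − 0.02·48 = 1.54
Step 2: J′(1.54) = 32.64; t₂ = 1.54 − 0.02·32.64 = 0.8872
Step 3: J′(0.8872) = 22.1952; t₃ = 0.8872 − 0.02·22.1952 = 0.443296
Step 4: J′(0.443296) = 15.092736; t₄ = 0.443296 − 0.02·15.092736 = 0.14144128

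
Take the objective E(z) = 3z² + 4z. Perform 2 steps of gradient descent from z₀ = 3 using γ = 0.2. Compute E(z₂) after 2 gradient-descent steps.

E′(z) = 6z + 4
z₁ = 3 − 0.2·22 = -1.4
z₂ = -1.4 − 0.2·(-4.4) = -0.52
E(-0.52) = -1.2688

-1.2688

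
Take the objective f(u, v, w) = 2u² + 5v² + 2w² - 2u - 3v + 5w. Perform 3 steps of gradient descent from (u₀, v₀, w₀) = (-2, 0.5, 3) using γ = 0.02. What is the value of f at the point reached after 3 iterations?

25.461440740352

∇f = (4u - 2, 10v - 3, 4w + 5)
Step 1: at (-2, 0.5, 3), ∇f = (-10, 2, 17) → (-2, 0.5, 3) − 0.02·(-10, 2, 17) = (-1.8, 0.46, 2.66)
Step 2: at (-1.8, 0.46, 2.66), ∇f = (-9.2, 1.6, 15.64) → (-1.8, 0.46, 2.66) − 0.02·(-9.2, 1.6, 15.64) = (-1.616, 0.428, 2.3472)
Step 3: at (-1.616, 0.428, 2.3472), ∇f = (-8.464, 1.28, 14.3888) → (-1.616, 0.428, 2.3472) − 0.02·(-8.464, 1.28, 14.3888) = (-1.44672, 0.4024, 2.059424)
f(-1.44672, 0.4024, 2.059424) = 25.461440740352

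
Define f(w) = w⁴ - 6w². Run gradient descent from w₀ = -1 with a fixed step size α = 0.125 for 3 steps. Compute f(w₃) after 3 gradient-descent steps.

f′(w) = 4w³ - 12w
Step 1: f′(-1) = 8; w₁ = -1 − 0.125·8 = -2
Step 2: f′(-2) = -8; w₂ = -2 − 0.125·(-8) = -1
Step 3: f′(-1) = 8; w₃ = -1 − 0.125·8 = -2
f(-2) = -8

-8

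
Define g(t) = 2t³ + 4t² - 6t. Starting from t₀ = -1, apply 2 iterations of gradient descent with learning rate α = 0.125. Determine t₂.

0.75

g′(t) = 6t² + 8t - 6
Step 1: g′(-1) = -8; t₁ = -1 − 0.125·(-8) = 0
Step 2: g′(0) = -6; t₂ = 0 − 0.125·(-6) = 0.75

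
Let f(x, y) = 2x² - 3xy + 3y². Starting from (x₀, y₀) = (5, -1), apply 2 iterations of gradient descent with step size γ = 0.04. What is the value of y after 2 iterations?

0.368

∇f = (4x - 3y, -3x + 6y)
(x₁, y₁) = (5, -1) − 0.04·(23, -21) = (4.08, -0.16)
(x₂, y₂) = (4.08, -0.16) − 0.04·(16.8, -13.2) = (3.408, 0.368)
y = 0.368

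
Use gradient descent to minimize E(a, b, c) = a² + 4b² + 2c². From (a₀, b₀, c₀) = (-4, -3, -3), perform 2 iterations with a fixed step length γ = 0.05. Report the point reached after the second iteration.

∇E = (2a, 8b, 4c)
Step 1: at (-4, -3, -3), ∇E = (-8, -24, -12) → (-4, -3, -3) − 0.05·(-8, -24, -12) = (-3.6, -1.8, -2.4)
Step 2: at (-3.6, -1.8, -2.4), ∇E = (-7.2, -14.4, -9.6) → (-3.6, -1.8, -2.4) − 0.05·(-7.2, -14.4, -9.6) = (-3.24, -1.08, -1.92)

(-3.24, -1.08, -1.92)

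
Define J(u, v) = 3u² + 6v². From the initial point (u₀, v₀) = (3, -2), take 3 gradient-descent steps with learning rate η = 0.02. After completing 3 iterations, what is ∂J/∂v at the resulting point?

∇J = (6u, 12v)
Step 1: at (3, -2), ∇J = (18, -24) → (3, -2) − 0.02·(18, -24) = (2.64, -1.52)
Step 2: at (2.64, -1.52), ∇J = (15.84, -18.24) → (2.64, -1.52) − 0.02·(15.84, -18.24) = (2.3232, -1.1552)
Step 3: at (2.3232, -1.1552), ∇J = (13.9392, -13.8624) → (2.3232, -1.1552) − 0.02·(13.9392, -13.8624) = (2.044416, -0.877952)
∂J/∂v at (2.044416, -0.877952) = -10.535424

-10.535424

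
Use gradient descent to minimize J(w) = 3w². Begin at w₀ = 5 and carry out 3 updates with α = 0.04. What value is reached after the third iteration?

J′(w) = 6w
w₁ = 5 − 0.04·30 = 3.8
w₂ = 3.8 − 0.04·22.8 = 2.888
w₃ = 2.888 − 0.04·17.328 = 2.19488

2.19488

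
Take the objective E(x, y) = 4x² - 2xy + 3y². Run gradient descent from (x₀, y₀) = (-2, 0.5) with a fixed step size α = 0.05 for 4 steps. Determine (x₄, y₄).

∇E = (8x - 2y, -2x + 6y)
Step 1: at (-2, 0.5), ∇E = (-17, 7) → (-2, 0.5) − 0.05·(-17, 7) = (-1.15, 0.15)
Step 2: at (-1.15, 0.15), ∇E = (-9.5, 3.2) → (-1.15, 0.15) − 0.05·(-9.5, 3.2) = (-0.675, -0.01)
Step 3: at (-0.675, -0.01), ∇E = (-5.38, 1.29) → (-0.675, -0.01) − 0.05·(-5.38, 1.29) = (-0.406, -0.0745)
Step 4: at (-0.406, -0.0745), ∇E = (-3.099, 0.365) → (-0.406, -0.0745) − 0.05·(-3.099, 0.365) = (-0.25105, -0.09275)

(-0.25105, -0.09275)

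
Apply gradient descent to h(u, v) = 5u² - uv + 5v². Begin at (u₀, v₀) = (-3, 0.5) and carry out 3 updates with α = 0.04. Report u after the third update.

∇h = (10u - v, -u + 10v)
Step 1: at (-3, 0.5), ∇h = (-30.5, 8) → (-3, 0.5) − 0.04·(-30.5, 8) = (-1.78, 0.18)
Step 2: at (-1.78, 0.18), ∇h = (-17.98, 3.58) → (-1.78, 0.18) − 0.04·(-17.98, 3.58) = (-1.0608, 0.0368)
Step 3: at (-1.0608, 0.0368), ∇h = (-10.6448, 1.4288) → (-1.0608, 0.0368) − 0.04·(-10.6448, 1.4288) = (-0.635008, -0.020352)
u = -0.635008

-0.635008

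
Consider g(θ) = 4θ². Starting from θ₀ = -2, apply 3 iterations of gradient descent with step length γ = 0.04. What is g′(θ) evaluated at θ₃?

-5.030912

g′(θ) = 8θ
θ₁ = -2 − 0.04·(-16) = -1.36
θ₂ = -1.36 − 0.04·(-10.88) = -0.9248
θ₃ = -0.9248 − 0.04·(-7.3984) = -0.628864
g′(θ) at (-0.628864) = -5.030912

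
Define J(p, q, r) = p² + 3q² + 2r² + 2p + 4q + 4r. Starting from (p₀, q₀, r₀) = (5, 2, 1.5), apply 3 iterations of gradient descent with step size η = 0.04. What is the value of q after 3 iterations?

0.503936

∇J = (2p + 2, 6q + 4, 4r + 4)
(p₁, q₁, r₁) = (5, 2, 1.5) − 0.04·(12, 16, 10) = (4.52, 1.36, 1.1)
(p₂, q₂, r₂) = (4.52, 1.36, 1.1) − 0.04·(11.04, 12.16, 8.4) = (4.0784, 0.8736, 0.764)
(p₃, q₃, r₃) = (4.0784, 0.8736, 0.764) − 0.04·(10.1568, 9.2416, 7.056) = (3.672128, 0.503936, 0.48176)
q = 0.503936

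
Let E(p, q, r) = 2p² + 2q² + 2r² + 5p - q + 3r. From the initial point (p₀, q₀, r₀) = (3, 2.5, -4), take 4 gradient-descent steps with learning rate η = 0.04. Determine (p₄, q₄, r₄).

(0.86595328, 1.37021056, -2.36808192)

∇E = (4p + 5, 4q - 1, 4r + 3)
Step 1: at (3, 2.5, -4), ∇E = (17, 9, -13) → (3, 2.5, -4) − 0.04·(17, 9, -13) = (2.32, 2.14, -3.48)
Step 2: at (2.32, 2.14, -3.48), ∇E = (14.28, 7.56, -10.92) → (2.32, 2.14, -3.48) − 0.04·(14.28, 7.56, -10.92) = (1.7488, 1.8376, -3.0432)
Step 3: at (1.7488, 1.8376, -3.0432), ∇E = (11.9952, 6.3504, -9.1728) → (1.7488, 1.8376, -3.0432) − 0.04·(11.9952, 6.3504, -9.1728) = (1.268992, 1.583584, -2.676288)
Step 4: at (1.268992, 1.583584, -2.676288), ∇E = (10.075968, 5.334336, -7.705152) → (1.268992, 1.583584, -2.676288) − 0.04·(10.075968, 5.334336, -7.705152) = (0.86595328, 1.37021056, -2.36808192)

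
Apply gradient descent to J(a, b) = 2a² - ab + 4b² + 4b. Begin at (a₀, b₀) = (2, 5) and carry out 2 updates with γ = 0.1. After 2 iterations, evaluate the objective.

2.2366

∇J = (4a - b, -a + 8b + 4)
(a₁, b₁) = (2, 5) − 0.1·(3, 42) = (1.7, 0.8)
(a₂, b₂) = (1.7, 0.8) − 0.1·(6, 8.7) = (1.1, -0.07)
J(1.1, -0.07) = 2.2366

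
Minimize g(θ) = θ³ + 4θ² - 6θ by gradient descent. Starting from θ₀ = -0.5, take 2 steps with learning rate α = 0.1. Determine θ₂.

0.6308125

g′(θ) = 3θ² + 8θ - 6
θ₁ = -0.5 − 0.1·(-9.25) = 0.425
θ₂ = 0.425 − 0.1·(-2.058125) = 0.6308125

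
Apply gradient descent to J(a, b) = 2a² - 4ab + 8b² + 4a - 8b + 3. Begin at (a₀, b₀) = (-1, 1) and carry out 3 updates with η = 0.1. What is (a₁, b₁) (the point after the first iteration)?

∇J = (4a - 4b + 4, -4a + 16b - 8)
Step 1: at (-1, 1), ∇J = (-4, 12) → (-1, 1) − 0.1·(-4, 12) = (-0.6, -0.2)

(-0.6, -0.2)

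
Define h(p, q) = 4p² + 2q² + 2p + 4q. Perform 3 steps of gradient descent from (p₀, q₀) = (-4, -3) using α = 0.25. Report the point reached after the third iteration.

(3.5, -1)

∇h = (8p + 2, 4q + 4)
Step 1: at (-4, -3), ∇h = (-30, -8) → (-4, -3) − 0.25·(-30, -8) = (3.5, -1)
Step 2: at (3.5, -1), ∇h = (30, 0) → (3.5, -1) − 0.25·(30, 0) = (-4, -1)
Step 3: at (-4, -1), ∇h = (-30, 0) → (-4, -1) − 0.25·(-30, 0) = (3.5, -1)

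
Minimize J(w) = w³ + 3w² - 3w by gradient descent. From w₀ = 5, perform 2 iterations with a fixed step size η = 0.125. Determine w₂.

-24.0859375

J′(w) = 3w² + 6w - 3
Step 1: J′(5) = 102; w₁ = 5 − 0.125·102 = -7.75
Step 2: J′(-7.75) = 130.6875; w₂ = -7.75 − 0.125·130.6875 = -24.0859375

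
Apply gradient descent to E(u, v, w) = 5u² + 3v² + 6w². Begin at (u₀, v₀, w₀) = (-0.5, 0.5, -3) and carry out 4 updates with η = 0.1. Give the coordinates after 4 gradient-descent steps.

∇E = (10u, 6v, 12w)
(u₁, v₁, w₁) = (-0.5, 0.5, -3) − 0.1·(-5, 3, -36) = (0, 0.2, 0.6)
(u₂, v₂, w₂) = (0, 0.2, 0.6) − 0.1·(0, 1.2, 7.2) = (0, 0.08, -0.12)
(u₃, v₃, w₃) = (0, 0.08, -0.12) − 0.1·(0, 0.48, -1.44) = (0, 0.032, 0.024)
(u₄, v₄, w₄) = (0, 0.032, 0.024) − 0.1·(0, 0.192, 0.288) = (0, 0.0128, -0.0048)

(0, 0.0128, -0.0048)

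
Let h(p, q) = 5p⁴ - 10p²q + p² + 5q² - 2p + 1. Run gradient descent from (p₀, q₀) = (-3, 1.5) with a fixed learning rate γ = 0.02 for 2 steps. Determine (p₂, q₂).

∇h = (20p³ - 20pq + 2p - 2, -10p² + 10q)
(p₁, q₁) = (-3, 1.5) − 0.02·(-458, -75) = (6.16, 3)
(p₂, q₂) = (6.16, 3) − 0.02·(4315.61792, -349.456) = (-80.1523584, 9.98912)

(-80.1523584, 9.98912)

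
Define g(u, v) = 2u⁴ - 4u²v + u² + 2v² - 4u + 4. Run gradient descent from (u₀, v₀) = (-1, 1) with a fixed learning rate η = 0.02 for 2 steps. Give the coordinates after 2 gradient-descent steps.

(-0.79656448, 0.981952)

∇g = (8u³ - 8uv + 2u - 4, -4u² + 4v)
(u₁, v₁) = (-1, 1) − 0.02·(-6, 0) = (-0.88, 1)
(u₂, v₂) = (-0.88, 1) − 0.02·(-4.171776, 0.9024) = (-0.79656448, 0.981952)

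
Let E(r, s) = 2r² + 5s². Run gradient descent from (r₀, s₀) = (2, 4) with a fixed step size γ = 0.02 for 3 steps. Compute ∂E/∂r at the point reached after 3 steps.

∇E = (4r, 10s)
Step 1: at (2, 4), ∇E = (8, 40) → (2, 4) − 0.02·(8, 40) = (1.84, 3.2)
Step 2: at (1.84, 3.2), ∇E = (7.36, 32) → (1.84, 3.2) − 0.02·(7.36, 32) = (1.6928, 2.56)
Step 3: at (1.6928, 2.56), ∇E = (6.7712, 25.6) → (1.6928, 2.56) − 0.02·(6.7712, 25.6) = (1.557376, 2.048)
∂E/∂r at (1.557376, 2.048) = 6.229504

6.229504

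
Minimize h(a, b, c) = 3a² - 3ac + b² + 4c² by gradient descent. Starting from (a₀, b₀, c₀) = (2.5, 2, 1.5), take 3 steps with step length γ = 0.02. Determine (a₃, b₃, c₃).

∇h = (6a - 3c, 2b, -3a + 8c)
(a₁, b₁, c₁) = (2.5, 2, 1.5) − 0.02·(10.5, 4, 4.5) = (2.29, 1.92, 1.41)
(a₂, b₂, c₂) = (2.29, 1.92, 1.41) − 0.02·(9.51, 3.84, 4.41) = (2.0998, 1.8432, 1.3218)
(a₃, b₃, c₃) = (2.0998, 1.8432, 1.3218) − 0.02·(8.6334, 3.6864, 4.275) = (1.927132, 1.769472, 1.2363)

(1.927132, 1.769472, 1.2363)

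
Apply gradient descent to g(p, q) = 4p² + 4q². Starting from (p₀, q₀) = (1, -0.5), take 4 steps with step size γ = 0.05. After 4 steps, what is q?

∇g = (8p, 8q)
(p₁, q₁) = (1, -0.5) − 0.05·(8, -4) = (0.6, -0.3)
(p₂, q₂) = (0.6, -0.3) − 0.05·(4.8, -2.4) = (0.36, -0.18)
(p₃, q₃) = (0.36, -0.18) − 0.05·(2.88, -1.44) = (0.216, -0.108)
(p₄, q₄) = (0.216, -0.108) − 0.05·(1.728, -0.864) = (0.1296, -0.0648)
q = -0.0648

-0.0648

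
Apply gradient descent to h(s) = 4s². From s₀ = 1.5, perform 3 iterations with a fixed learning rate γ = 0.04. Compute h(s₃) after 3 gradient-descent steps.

0.889807343616

h′(s) = 8s
s₁ = 1.5 − 0.04·12 = 1.02
s₂ = 1.02 − 0.04·8.16 = 0.6936
s₃ = 0.6936 − 0.04·5.5488 = 0.471648
h(0.471648) = 0.889807343616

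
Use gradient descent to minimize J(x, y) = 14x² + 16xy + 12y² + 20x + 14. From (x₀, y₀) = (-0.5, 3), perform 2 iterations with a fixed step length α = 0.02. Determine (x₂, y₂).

(-1.6456, 1.4)

∇J = (28x + 16y + 20, 16x + 24y)
(x₁, y₁) = (-0.5, 3) − 0.02·(54, 64) = (-1.58, 1.72)
(x₂, y₂) = (-1.58, 1.72) − 0.02·(3.28, 16) = (-1.6456, 1.4)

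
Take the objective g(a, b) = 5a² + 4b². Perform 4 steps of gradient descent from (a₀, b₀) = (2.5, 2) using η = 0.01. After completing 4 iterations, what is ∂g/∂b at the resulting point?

11.46228736

∇g = (10a, 8b)
(a₁, b₁) = (2.5, 2) − 0.01·(25, 16) = (2.25, 1.84)
(a₂, b₂) = (2.25, 1.84) − 0.01·(22.5, 14.72) = (2.025, 1.6928)
(a₃, b₃) = (2.025, 1.6928) − 0.01·(20.25, 13.5424) = (1.8225, 1.557376)
(a₄, b₄) = (1.8225, 1.557376) − 0.01·(18.225, 12.459008) = (1.64025, 1.43278592)
∂g/∂b at (1.64025, 1.43278592) = 11.46228736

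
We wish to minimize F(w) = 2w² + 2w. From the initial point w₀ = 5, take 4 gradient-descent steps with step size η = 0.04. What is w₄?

2.23829248

F′(w) = 4w + 2
Step 1: F′(5) = 22; w₁ = 5 − 0.04·22 = 4.12
Step 2: F′(4.12) = 18.48; w₂ = 4.12 − 0.04·18.48 = 3.3808
Step 3: F′(3.3808) = 15.5232; w₃ = 3.3808 − 0.04·15.5232 = 2.759872
Step 4: F′(2.759872) = 13.039488; w₄ = 2.759872 − 0.04·13.039488 = 2.23829248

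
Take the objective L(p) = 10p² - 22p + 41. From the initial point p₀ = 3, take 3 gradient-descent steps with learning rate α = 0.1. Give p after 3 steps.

L′(p) = 20p - 22
p₁ = 3 − 0.1·38 = -0.8
p₂ = -0.8 − 0.1·(-38) = 3
p₃ = 3 − 0.1·38 = -0.8

-0.8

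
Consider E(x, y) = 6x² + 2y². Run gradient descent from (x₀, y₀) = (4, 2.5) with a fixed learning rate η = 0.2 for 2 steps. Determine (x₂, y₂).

(7.84, 0.1)

∇E = (12x, 4y)
Step 1: at (4, 2.5), ∇E = (48, 10) → (4, 2.5) − 0.2·(48, 10) = (-5.6, 0.5)
Step 2: at (-5.6, 0.5), ∇E = (-67.2, 2) → (-5.6, 0.5) − 0.2·(-67.2, 2) = (7.84, 0.1)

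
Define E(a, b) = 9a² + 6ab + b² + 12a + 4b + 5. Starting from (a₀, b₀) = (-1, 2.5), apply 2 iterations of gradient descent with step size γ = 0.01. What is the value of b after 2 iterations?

∇E = (18a + 6b + 12, 6a + 2b + 4)
(a₁, b₁) = (-1, 2.5) − 0.01·(9, 3) = (-1.09, 2.47)
(a₂, b₂) = (-1.09, 2.47) − 0.01·(7.2, 2.4) = (-1.162, 2.446)
b = 2.446

2.446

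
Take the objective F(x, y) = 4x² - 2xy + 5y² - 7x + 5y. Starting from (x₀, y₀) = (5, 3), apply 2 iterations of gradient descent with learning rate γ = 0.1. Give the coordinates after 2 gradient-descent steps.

∇F = (8x - 2y - 7, -2x + 10y + 5)
Step 1: at (5, 3), ∇F = (27, 25) → (5, 3) − 0.1·(27, 25) = (2.3, 0.5)
Step 2: at (2.3, 0.5), ∇F = (10.4, 5.4) → (2.3, 0.5) − 0.1·(10.4, 5.4) = (1.26, -0.04)

(1.26, -0.04)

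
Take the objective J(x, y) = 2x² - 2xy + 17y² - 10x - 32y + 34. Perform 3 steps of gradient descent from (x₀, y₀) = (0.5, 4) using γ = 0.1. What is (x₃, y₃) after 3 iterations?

∇J = (4x - 2y - 10, -2x + 34y - 32)
Step 1: at (0.5, 4), ∇J = (-16, 103) → (0.5, 4) − 0.1·(-16, 103) = (2.1, -6.3)
Step 2: at (2.1, -6.3), ∇J = (11, -250.4) → (2.1, -6.3) − 0.1·(11, -250.4) = (1, 18.74)
Step 3: at (1, 18.74), ∇J = (-43.48, 603.16) → (1, 18.74) − 0.1·(-43.48, 603.16) = (5.348, -41.576)

(5.348, -41.576)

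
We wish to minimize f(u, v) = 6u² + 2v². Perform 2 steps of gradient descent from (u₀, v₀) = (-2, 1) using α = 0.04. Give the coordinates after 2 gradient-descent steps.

(-0.5408, 0.7056)

∇f = (12u, 4v)
(u₁, v₁) = (-2, 1) − 0.04·(-24, 4) = (-1.04, 0.84)
(u₂, v₂) = (-1.04, 0.84) − 0.04·(-12.48, 3.36) = (-0.5408, 0.7056)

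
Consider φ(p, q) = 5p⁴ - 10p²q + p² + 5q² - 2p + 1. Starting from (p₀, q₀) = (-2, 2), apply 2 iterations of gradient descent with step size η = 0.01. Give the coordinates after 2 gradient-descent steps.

(-1.3024912, 2.10996)

∇φ = (20p³ - 20pq + 2p - 2, -10p² + 10q)
Step 1: at (-2, 2), ∇φ = (-86, -20) → (-2, 2) − 0.01·(-86, -20) = (-1.14, 2.2)
Step 2: at (-1.14, 2.2), ∇φ = (16.24912, 9.004) → (-1.14, 2.2) − 0.01·(16.24912, 9.004) = (-1.3024912, 2.10996)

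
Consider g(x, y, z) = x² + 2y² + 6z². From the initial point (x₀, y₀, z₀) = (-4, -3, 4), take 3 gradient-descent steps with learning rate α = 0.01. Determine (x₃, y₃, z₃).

(-3.764768, -2.654208, 2.725888)

∇g = (2x, 4y, 12z)
Step 1: at (-4, -3, 4), ∇g = (-8, -12, 48) → (-4, -3, 4) − 0.01·(-8, -12, 48) = (-3.92, -2.88, 3.52)
Step 2: at (-3.92, -2.88, 3.52), ∇g = (-7.84, -11.52, 42.24) → (-3.92, -2.88, 3.52) − 0.01·(-7.84, -11.52, 42.24) = (-3.8416, -2.7648, 3.0976)
Step 3: at (-3.8416, -2.7648, 3.0976), ∇g = (-7.6832, -11.0592, 37.1712) → (-3.8416, -2.7648, 3.0976) − 0.01·(-7.6832, -11.0592, 37.1712) = (-3.764768, -2.654208, 2.725888)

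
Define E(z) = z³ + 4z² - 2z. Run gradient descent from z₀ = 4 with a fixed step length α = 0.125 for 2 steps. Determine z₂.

-12.1484375

E′(z) = 3z² + 8z - 2
Step 1: E′(4) = 78; z₁ = 4 − 0.125·78 = -5.75
Step 2: E′(-5.75) = 51.1875; z₂ = -5.75 − 0.125·51.1875 = -12.1484375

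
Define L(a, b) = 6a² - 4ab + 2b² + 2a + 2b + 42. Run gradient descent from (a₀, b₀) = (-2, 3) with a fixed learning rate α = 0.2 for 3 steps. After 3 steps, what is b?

∇L = (12a - 4b + 2, -4a + 4b + 2)
Step 1: at (-2, 3), ∇L = (-34, 22) → (-2, 3) − 0.2·(-34, 22) = (4.8, -1.4)
Step 2: at (4.8, -1.4), ∇L = (65.2, -22.8) → (4.8, -1.4) − 0.2·(65.2, -22.8) = (-8.24, 3.16)
Step 3: at (-8.24, 3.16), ∇L = (-109.52, 47.6) → (-8.24, 3.16) − 0.2·(-109.52, 47.6) = (13.664, -6.36)
b = -6.36

-6.36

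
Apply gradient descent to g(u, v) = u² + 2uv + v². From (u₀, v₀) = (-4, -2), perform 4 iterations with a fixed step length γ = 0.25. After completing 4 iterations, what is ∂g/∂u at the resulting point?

∇g = (2u + 2v, 2u + 2v)
(u₁, v₁) = (-4, -2) − 0.25·(-12, -12) = (-1, 1)
(u₂, v₂) = (-1, 1) − 0.25·(0, 0) = (-1, 1)
(u₃, v₃) = (-1, 1) − 0.25·(0, 0) = (-1, 1)
(u₄, v₄) = (-1, 1) − 0.25·(0, 0) = (-1, 1)
∂g/∂u at (-1, 1) = 0

0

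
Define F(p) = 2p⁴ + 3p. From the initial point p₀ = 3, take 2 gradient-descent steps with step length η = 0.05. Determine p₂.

F′(p) = 8p³ + 3
Step 1: F′(3) = 219; p₁ = 3 − 0.05·219 = -7.95
Step 2: F′(-7.95) = -4016.679; p₂ = -7.95 − 0.05·(-4016.679) = 192.88395

192.88395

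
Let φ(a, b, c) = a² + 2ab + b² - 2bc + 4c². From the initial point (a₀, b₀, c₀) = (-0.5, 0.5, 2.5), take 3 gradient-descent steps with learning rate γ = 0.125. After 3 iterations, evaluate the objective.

-0.18353271484375

∇φ = (2a + 2b, 2a + 2b - 2c, -2b + 8c)
Step 1: at (-0.5, 0.5, 2.5), ∇φ = (0, -5, 19) → (-0.5, 0.5, 2.5) − 0.125·(0, -5, 19) = (-0.5, 1.125, 0.125)
Step 2: at (-0.5, 1.125, 0.125), ∇φ = (1.25, 1, -1.25) → (-0.5, 1.125, 0.125) − 0.125·(1.25, 1, -1.25) = (-0.65625, 1, 0.28125)
Step 3: at (-0.65625, 1, 0.28125), ∇φ = (0.6875, 0.125, 0.25) → (-0.65625, 1, 0.28125) − 0.125·(0.6875, 0.125, 0.25) = (-0.7421875, 0.984375, 0.25)
φ(-0.7421875, 0.984375, 0.25) = -0.18353271484375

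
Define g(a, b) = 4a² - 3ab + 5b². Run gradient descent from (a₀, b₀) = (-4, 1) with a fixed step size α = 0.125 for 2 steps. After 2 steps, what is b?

0.578125

∇g = (8a - 3b, -3a + 10b)
(a₁, b₁) = (-4, 1) − 0.125·(-35, 22) = (0.375, -1.75)
(a₂, b₂) = (0.375, -1.75) − 0.125·(8.25, -18.625) = (-0.65625, 0.578125)
b = 0.578125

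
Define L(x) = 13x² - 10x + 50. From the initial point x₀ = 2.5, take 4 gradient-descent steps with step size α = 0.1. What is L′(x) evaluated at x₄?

L′(x) = 26x - 10
x₁ = 2.5 − 0.1·55 = -3
x₂ = -3 − 0.1·(-88) = 5.8
x₃ = 5.8 − 0.1·140.8 = -8.28
x₄ = -8.28 − 0.1·(-225.28) = 14.248
L′(x) at (14.248) = 360.448

360.448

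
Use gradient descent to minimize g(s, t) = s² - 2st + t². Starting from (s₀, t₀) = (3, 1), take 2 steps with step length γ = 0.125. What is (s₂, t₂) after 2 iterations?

∇g = (2s - 2t, -2s + 2t)
(s₁, t₁) = (3, 1) − 0.125·(4, -4) = (2.5, 1.5)
(s₂, t₂) = (2.5, 1.5) − 0.125·(2, -2) = (2.25, 1.75)

(2.25, 1.75)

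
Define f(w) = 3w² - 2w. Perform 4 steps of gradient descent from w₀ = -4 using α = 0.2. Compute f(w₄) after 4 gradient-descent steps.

f′(w) = 6w - 2
w₁ = -4 − 0.2·(-26) = 1.2
w₂ = 1.2 − 0.2·5.2 = 0.16
w₃ = 0.16 − 0.2·(-1.04) = 0.368
w₄ = 0.368 − 0.2·0.208 = 0.3264
f(0.3264) = -0.33318912

-0.33318912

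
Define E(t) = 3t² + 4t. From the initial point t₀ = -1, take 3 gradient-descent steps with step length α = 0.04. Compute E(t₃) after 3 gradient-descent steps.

E′(t) = 6t + 4
Step 1: E′(-1) = -2; t₁ = -1 − 0.04·(-2) = -0.92
Step 2: E′(-0.92) = -1.52; t₂ = -0.92 − 0.04·(-1.52) = -0.8592
Step 3: E′(-0.8592) = -1.1552; t₃ = -0.8592 − 0.04·(-1.1552) = -0.812992
E(-0.812992) = -1.269100023808

-1.269100023808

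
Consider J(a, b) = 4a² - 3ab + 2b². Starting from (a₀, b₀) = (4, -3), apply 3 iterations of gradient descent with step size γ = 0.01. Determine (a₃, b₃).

∇J = (8a - 3b, -3a + 4b)
(a₁, b₁) = (4, -3) − 0.01·(41, -24) = (3.59, -2.76)
(a₂, b₂) = (3.59, -2.76) − 0.01·(37, -21.81) = (3.22, -2.5419)
(a₃, b₃) = (3.22, -2.5419) − 0.01·(33.3857, -19.8276) = (2.886143, -2.343624)

(2.886143, -2.343624)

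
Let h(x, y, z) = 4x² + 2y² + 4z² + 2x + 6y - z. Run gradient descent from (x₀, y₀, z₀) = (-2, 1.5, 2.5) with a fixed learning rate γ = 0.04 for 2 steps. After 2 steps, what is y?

0.6168

∇h = (8x + 2, 4y + 6, 8z - 1)
(x₁, y₁, z₁) = (-2, 1.5, 2.5) − 0.04·(-14, 12, 19) = (-1.44, 1.02, 1.74)
(x₂, y₂, z₂) = (-1.44, 1.02, 1.74) − 0.04·(-9.52, 10.08, 12.92) = (-1.0592, 0.6168, 1.2232)
y = 0.6168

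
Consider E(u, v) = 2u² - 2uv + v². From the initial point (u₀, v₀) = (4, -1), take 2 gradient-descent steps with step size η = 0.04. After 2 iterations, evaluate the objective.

∇E = (4u - 2v, -2u + 2v)
(u₁, v₁) = (4, -1) − 0.04·(18, -10) = (3.28, -0.6)
(u₂, v₂) = (3.28, -0.6) − 0.04·(14.32, -7.76) = (2.7072, -0.2896)
E(2.7072, -0.2896) = 16.30974208

16.30974208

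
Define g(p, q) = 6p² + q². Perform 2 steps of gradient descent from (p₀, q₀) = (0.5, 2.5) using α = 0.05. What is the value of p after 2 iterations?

0.08

∇g = (12p, 2q)
Step 1: at (0.5, 2.5), ∇g = (6, 5) → (0.5, 2.5) − 0.05·(6, 5) = (0.2, 2.25)
Step 2: at (0.2, 2.25), ∇g = (2.4, 4.5) → (0.2, 2.25) − 0.05·(2.4, 4.5) = (0.08, 2.025)
p = 0.08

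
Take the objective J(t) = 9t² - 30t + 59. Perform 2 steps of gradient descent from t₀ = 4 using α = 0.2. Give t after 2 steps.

J′(t) = 18t - 30
t₁ = 4 − 0.2·42 = -4.4
t₂ = -4.4 − 0.2·(-109.2) = 17.44

17.44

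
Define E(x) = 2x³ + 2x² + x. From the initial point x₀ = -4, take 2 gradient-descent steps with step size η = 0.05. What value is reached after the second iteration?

-25.93075

E′(x) = 6x² + 4x + 1
Step 1: E′(-4) = 81; x₁ = -4 − 0.05·81 = -8.05
Step 2: E′(-8.05) = 357.615; x₂ = -8.05 − 0.05·357.615 = -25.93075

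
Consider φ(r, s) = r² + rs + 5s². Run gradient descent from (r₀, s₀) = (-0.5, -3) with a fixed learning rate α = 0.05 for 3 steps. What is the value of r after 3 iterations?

-0.1405

∇φ = (2r + s, r + 10s)
(r₁, s₁) = (-0.5, -3) − 0.05·(-4, -30.5) = (-0.3, -1.475)
(r₂, s₂) = (-0.3, -1.475) − 0.05·(-2.075, -15.05) = (-0.19625, -0.7225)
(r₃, s₃) = (-0.19625, -0.7225) − 0.05·(-1.115, -7.42125) = (-0.1405, -0.3514375)
r = -0.1405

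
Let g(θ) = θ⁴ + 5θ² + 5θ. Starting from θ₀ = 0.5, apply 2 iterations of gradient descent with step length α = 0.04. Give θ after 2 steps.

-0.15208192

g′(θ) = 4θ³ + 10θ + 5
θ₁ = 0.5 − 0.04·10.5 = 0.08
θ₂ = 0.08 − 0.04·5.802048 = -0.15208192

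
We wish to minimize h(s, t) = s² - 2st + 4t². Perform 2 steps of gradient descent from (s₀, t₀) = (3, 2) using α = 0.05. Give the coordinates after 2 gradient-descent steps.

(2.76, 1.19)

∇h = (2s - 2t, -2s + 8t)
(s₁, t₁) = (3, 2) − 0.05·(2, 10) = (2.9, 1.5)
(s₂, t₂) = (2.9, 1.5) − 0.05·(2.8, 6.2) = (2.76, 1.19)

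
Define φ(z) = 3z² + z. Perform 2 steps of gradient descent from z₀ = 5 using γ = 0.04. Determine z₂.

2.8176

φ′(z) = 6z + 1
z₁ = 5 − 0.04·31 = 3.76
z₂ = 3.76 − 0.04·23.56 = 2.8176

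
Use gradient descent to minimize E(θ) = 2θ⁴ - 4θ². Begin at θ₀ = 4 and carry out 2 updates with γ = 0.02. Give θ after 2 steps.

E′(θ) = 8θ³ - 8θ
θ₁ = 4 − 0.02·480 = -5.6
θ₂ = -5.6 − 0.02·(-1360.128) = 21.60256

21.60256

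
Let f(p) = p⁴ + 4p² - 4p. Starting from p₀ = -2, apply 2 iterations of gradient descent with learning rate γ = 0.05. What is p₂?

f′(p) = 4p³ + 8p - 4
Step 1: f′(-2) = -52; p₁ = -2 − 0.05·(-52) = 0.6
Step 2: f′(0.6) = 1.664; p₂ = 0.6 − 0.05·1.664 = 0.5168

0.5168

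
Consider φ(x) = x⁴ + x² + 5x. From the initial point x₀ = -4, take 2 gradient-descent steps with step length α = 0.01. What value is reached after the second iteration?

φ′(x) = 4x³ + 2x + 5
Step 1: φ′(-4) = -259; x₁ = -4 − 0.01·(-259) = -1.41
Step 2: φ′(-1.41) = -9.032884; x₂ = -1.41 − 0.01·(-9.032884) = -1.31967116

-1.31967116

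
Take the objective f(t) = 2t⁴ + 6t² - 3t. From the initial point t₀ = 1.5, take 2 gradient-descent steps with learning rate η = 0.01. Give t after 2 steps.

0.87962304

f′(t) = 8t³ + 12t - 3
Step 1: f′(1.5) = 42; t₁ = 1.5 − 0.01·42 = 1.08
Step 2: f′(1.08) = 20.037696; t₂ = 1.08 − 0.01·20.037696 = 0.87962304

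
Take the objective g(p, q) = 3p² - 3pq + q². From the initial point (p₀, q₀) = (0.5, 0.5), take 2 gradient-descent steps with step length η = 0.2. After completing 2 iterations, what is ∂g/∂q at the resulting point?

∇g = (6p - 3q, -3p + 2q)
Step 1: at (0.5, 0.5), ∇g = (1.5, -0.5) → (0.5, 0.5) − 0.2·(1.5, -0.5) = (0.2, 0.6)
Step 2: at (0.2, 0.6), ∇g = (-0.6, 0.6) → (0.2, 0.6) − 0.2·(-0.6, 0.6) = (0.32, 0.48)
∂g/∂q at (0.32, 0.48) = 0

0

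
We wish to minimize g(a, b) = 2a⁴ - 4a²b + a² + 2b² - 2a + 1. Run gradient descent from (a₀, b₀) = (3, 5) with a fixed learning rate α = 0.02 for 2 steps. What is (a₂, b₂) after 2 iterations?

∇g = (8a³ - 8ab + 2a - 2, -4a² + 4b)
Step 1: at (3, 5), ∇g = (100, -16) → (3, 5) − 0.02·(100, -16) = (1, 5.32)
Step 2: at (1, 5.32), ∇g = (-34.56, 17.28) → (1, 5.32) − 0.02·(-34.56, 17.28) = (1.6912, 4.9744)

(1.6912, 4.9744)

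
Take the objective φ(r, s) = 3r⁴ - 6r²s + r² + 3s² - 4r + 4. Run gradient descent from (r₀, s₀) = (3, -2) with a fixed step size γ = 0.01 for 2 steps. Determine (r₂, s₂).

(-0.64987296, -1.201976)

∇φ = (12r³ - 12rs + 2r - 4, -6r² + 6s)
(r₁, s₁) = (3, -2) − 0.01·(398, -66) = (-0.98, -1.34)
(r₂, s₂) = (-0.98, -1.34) − 0.01·(-33.012704, -13.8024) = (-0.64987296, -1.201976)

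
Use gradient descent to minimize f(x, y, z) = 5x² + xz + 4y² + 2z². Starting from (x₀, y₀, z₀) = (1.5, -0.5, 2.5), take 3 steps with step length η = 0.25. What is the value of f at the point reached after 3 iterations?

∇f = (10x + z, 8y, x + 4z)
(x₁, y₁, z₁) = (1.5, -0.5, 2.5) − 0.25·(17.5, -4, 11.5) = (-2.875, 0.5, -0.375)
(x₂, y₂, z₂) = (-2.875, 0.5, -0.375) − 0.25·(-29.125, 4, -4.375) = (4.40625, -0.5, 0.71875)
(x₃, y₃, z₃) = (4.40625, -0.5, 0.71875) − 0.25·(44.78125, -4, 7.28125) = (-6.7890625, 0.5, -1.1015625)
f(-6.7890625, 0.5, -1.1015625) = 241.3623046875

241.3623046875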